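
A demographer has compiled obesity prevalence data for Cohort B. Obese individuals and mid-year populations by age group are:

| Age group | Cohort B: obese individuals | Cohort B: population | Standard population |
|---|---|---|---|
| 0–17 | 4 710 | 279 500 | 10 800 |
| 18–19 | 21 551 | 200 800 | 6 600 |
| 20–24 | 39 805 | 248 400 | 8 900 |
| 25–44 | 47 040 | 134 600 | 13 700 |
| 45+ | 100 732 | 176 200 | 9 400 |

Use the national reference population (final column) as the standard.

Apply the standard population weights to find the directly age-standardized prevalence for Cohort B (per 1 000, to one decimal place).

Age-specific rates per 1 000 for Cohort B: 16.852, 107.326, 160.246, 349.480, 571.691.
Standard total = 49 400; weights = 0.2186, 0.1336, 0.1802, 0.2773, 0.1903.
Standardized rate: 0.2186×16.852 + 0.1336×107.326 + 0.1802×160.246 + 0.2773×349.480 + 0.1903×571.691 = 252.5973 per 1 000.

252.6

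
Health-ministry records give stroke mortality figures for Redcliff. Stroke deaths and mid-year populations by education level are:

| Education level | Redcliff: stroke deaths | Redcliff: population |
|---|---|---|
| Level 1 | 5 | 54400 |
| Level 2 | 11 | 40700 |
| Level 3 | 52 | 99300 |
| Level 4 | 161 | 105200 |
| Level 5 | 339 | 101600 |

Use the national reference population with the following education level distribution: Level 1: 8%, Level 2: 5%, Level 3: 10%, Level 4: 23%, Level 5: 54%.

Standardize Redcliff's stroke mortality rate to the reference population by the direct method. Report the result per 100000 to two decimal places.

Education-specific rates per 100000 for Redcliff: 9.19, 27.03, 52.37, 153.04, 333.66.
Standard weights: 0.08, 0.05, 0.10, 0.23, 0.54.
Standardized rate: 0.0800×9.19 + 0.0500×27.03 + 0.1000×52.37 + 0.2300×153.04 + 0.5400×333.66 = 222.7001 per 100000.

222.70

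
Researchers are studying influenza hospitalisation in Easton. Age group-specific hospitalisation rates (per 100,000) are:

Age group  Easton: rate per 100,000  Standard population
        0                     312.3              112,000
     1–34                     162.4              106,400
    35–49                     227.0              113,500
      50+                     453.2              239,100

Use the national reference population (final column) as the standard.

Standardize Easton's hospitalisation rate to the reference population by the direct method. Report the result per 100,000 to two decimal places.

326.41

Standard total = 571,000; weights = 0.1961, 0.1863, 0.1988, 0.4187.
Standardized rate: 0.1961×312.3 + 0.1863×162.4 + 0.1988×227.0 + 0.4187×453.2 = 326.4126 per 100,000.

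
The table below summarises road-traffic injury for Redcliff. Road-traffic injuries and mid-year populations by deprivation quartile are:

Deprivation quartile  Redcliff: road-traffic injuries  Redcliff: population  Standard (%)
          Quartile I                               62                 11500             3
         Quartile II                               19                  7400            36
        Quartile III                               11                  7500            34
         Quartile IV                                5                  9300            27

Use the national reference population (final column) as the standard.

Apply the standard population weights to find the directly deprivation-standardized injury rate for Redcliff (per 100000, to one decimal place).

173.0

Deprivation-specific rates per 100000 for Redcliff: 539.13, 256.76, 146.67, 53.76.
Standard weights: 0.03, 0.36, 0.34, 0.27.
Standardized rate: 0.0300×539.13 + 0.3600×256.76 + 0.3400×146.67 + 0.2700×53.76 = 172.9891 per 100000.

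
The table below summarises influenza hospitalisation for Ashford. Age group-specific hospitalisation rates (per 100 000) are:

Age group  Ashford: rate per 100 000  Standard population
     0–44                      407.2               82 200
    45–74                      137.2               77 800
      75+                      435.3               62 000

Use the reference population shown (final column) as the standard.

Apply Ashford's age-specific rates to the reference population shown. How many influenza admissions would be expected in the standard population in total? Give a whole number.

711

Expected influenza admissions = Σ (standard pop × age-specific rate ÷ 100 000)
= 82 200×407.2/100 000 + 77 800×137.2/100 000 + 62 000×435.3/100 000
= 334.72 + 106.74 + 269.89 = 711.35.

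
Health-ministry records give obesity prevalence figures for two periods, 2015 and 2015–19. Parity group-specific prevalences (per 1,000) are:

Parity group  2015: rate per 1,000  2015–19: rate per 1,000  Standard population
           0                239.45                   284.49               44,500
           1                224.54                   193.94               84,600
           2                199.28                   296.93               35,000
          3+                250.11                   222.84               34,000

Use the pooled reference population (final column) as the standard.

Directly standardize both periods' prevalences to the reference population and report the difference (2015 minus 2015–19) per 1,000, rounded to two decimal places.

-9.62

Standard total = 198,100; weights = 0.2246, 0.4271, 0.1767, 0.1716.
2015: 0.2246×239.45 + 0.4271×224.54 + 0.1767×199.28 + 0.1716×250.11 = 227.8150 per 1,000.
2015–19: 0.2246×284.49 + 0.4271×193.94 + 0.1767×296.93 + 0.1716×222.84 = 237.4368 per 1,000.
Difference = 227.8150 − 237.4368 = -9.6219.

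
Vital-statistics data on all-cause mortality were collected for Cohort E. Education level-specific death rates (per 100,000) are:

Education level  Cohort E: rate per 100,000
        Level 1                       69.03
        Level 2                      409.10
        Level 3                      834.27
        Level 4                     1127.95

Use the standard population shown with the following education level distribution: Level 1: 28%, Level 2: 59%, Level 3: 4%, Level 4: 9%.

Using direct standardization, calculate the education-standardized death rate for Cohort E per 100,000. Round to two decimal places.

395.58

Standard weights: 0.28, 0.59, 0.04, 0.09.
Standardized rate: 0.2800×69.03 + 0.5900×409.10 + 0.0400×834.27 + 0.0900×1127.95 = 395.5837 per 100,000.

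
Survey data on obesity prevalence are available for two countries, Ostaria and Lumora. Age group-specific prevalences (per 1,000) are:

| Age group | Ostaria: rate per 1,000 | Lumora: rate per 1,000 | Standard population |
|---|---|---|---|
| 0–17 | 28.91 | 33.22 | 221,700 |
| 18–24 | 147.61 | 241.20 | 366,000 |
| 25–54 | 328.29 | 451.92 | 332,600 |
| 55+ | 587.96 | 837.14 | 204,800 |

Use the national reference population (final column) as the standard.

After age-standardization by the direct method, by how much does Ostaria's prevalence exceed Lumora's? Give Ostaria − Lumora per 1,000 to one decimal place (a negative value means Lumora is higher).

-113.2

Standard total = 1,125,100; weights = 0.1970, 0.3253, 0.2956, 0.1820.
Ostaria: 0.1970×28.91 + 0.3253×147.61 + 0.2956×328.29 + 0.1820×587.96 = 257.7887 per 1,000.
Lumora: 0.1970×33.22 + 0.3253×241.20 + 0.2956×451.92 + 0.1820×837.14 = 370.9883 per 1,000.
Difference = 257.7887 − 370.9883 = -113.1996.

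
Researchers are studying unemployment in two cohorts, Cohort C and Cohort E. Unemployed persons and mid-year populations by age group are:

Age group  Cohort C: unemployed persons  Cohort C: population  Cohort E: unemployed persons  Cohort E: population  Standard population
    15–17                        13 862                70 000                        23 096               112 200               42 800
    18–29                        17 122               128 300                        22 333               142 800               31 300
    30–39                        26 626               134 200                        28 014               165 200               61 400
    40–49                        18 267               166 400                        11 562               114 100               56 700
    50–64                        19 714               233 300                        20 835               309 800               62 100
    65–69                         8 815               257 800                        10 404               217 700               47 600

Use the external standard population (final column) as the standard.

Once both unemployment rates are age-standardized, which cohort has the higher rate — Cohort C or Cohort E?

Cohort C

Age-specific rates per 1 000 for Cohort C: 198.029, 133.453, 198.405, 109.778, 84.501, 34.193.
For Cohort E: 205.847, 156.394, 169.576, 101.332, 67.253, 47.791.
Standard total = 301 900; weights = 0.1418, 0.1037, 0.2034, 0.1878, 0.2057, 0.1577.
Cohort C: 0.1418×198.029 + 0.1037×133.453 + 0.2034×198.405 + 0.1878×109.778 + 0.2057×84.501 + 0.1577×34.193 = 125.6518 per 1 000.
Cohort E: 0.1418×205.847 + 0.1037×156.394 + 0.2034×169.576 + 0.1878×101.332 + 0.2057×67.253 + 0.1577×47.791 = 120.2853 per 1 000.
The crude rates (105.46 vs 109.48) would put Cohort E higher, but that reflects its age composition; once standardized to a common age structure, Cohort C has the higher underlying rate.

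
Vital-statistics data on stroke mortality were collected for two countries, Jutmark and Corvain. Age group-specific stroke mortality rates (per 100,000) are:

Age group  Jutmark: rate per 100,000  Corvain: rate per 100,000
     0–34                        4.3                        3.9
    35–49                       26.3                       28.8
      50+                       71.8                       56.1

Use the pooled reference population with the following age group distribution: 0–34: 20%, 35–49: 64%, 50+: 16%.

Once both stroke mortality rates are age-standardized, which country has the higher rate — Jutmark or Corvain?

Jutmark

Standard weights: 0.20, 0.64, 0.16.
Jutmark: 0.2000×4.3 + 0.6400×26.3 + 0.1600×71.8 = 29.1800 per 100,000.
Corvain: 0.2000×3.9 + 0.6400×28.8 + 0.1600×56.1 = 28.1880 per 100,000.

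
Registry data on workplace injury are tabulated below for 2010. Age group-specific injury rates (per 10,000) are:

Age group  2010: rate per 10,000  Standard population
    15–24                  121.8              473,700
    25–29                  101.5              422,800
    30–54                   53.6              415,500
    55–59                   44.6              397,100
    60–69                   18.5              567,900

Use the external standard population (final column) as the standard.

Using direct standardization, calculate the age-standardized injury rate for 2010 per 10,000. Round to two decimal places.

66.36

Standard total = 2,277,000; weights = 0.2080, 0.1857, 0.1825, 0.1744, 0.2494.
Standardized rate: 0.2080×121.8 + 0.1857×101.5 + 0.1825×53.6 + 0.1744×44.6 + 0.2494×18.5 = 66.3586 per 10,000.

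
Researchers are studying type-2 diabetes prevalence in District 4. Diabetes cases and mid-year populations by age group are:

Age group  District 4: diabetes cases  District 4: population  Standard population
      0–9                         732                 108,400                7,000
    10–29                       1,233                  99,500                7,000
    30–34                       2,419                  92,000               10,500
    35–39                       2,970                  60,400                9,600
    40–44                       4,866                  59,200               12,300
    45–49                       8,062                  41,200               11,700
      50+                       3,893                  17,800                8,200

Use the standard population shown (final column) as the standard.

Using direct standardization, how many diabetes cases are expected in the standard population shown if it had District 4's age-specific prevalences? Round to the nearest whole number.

Age-specific rates per 1,000 for District 4: 6.753, 12.392, 26.293, 49.172, 82.196, 195.680, 218.708.
Expected diabetes cases = Σ (standard pop × age-specific rate ÷ 1,000)
= 7,000×6.753/1,000 + 7,000×12.392/1,000 + 10,500×26.293/1,000 + 9,600×49.172/1,000 + 12,300×82.196/1,000 + 11,700×195.680/1,000 + 8,200×218.708/1,000
= 47.27 + 86.74 + 276.08 + 472.05 + 1011.01 + 2289.45 + 1793.40 = 5976.01.

5976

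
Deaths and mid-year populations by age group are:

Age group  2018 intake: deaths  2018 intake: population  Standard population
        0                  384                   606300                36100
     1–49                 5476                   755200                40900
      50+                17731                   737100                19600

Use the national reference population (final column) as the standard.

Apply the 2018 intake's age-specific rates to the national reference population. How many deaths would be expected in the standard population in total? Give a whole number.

791

Age-specific rates per 1000 for the 2018 intake: 0.633, 7.251, 24.055.
Expected deaths = Σ (standard pop × age-specific rate ÷ 1000)
= 36100×0.633/1000 + 40900×7.251/1000 + 19600×24.055/1000
= 22.86 + 296.57 + 471.48 = 790.91.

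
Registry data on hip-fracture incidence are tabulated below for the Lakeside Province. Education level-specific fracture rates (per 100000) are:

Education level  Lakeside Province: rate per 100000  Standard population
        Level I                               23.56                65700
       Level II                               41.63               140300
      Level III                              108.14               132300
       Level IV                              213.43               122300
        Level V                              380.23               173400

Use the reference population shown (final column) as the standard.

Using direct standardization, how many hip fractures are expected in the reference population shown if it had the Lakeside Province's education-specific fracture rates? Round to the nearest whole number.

1137

Expected hip fractures = Σ (standard pop × education-specific rate ÷ 100000)
= 65700×23.56/100000 + 140300×41.63/100000 + 132300×108.14/100000 + 122300×213.43/100000 + 173400×380.23/100000
= 15.48 + 58.41 + 143.07 + 261.02 + 659.32 = 1137.30.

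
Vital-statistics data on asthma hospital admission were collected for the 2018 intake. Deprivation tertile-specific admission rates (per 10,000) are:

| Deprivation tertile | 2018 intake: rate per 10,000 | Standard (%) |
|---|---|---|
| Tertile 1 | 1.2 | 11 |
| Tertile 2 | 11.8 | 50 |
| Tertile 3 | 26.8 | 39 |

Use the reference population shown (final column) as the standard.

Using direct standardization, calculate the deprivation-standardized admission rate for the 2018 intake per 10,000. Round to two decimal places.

Standard weights: 0.11, 0.50, 0.39.
Standardized rate: 0.1100×1.2 + 0.5000×11.8 + 0.3900×26.8 = 16.4840 per 10,000.

16.48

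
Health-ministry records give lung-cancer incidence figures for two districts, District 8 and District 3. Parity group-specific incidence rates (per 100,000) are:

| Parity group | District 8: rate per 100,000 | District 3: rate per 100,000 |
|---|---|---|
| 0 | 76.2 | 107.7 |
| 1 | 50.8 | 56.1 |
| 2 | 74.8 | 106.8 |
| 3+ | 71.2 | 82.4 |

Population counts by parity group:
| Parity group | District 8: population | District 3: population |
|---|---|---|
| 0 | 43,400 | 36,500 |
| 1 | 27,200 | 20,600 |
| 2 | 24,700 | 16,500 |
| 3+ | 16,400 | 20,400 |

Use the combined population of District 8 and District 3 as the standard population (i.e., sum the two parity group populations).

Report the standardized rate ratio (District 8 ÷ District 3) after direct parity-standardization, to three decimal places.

0.760

Combined standard total = 205,700; weights = 0.3884, 0.2324, 0.2003, 0.1789.
District 8: 0.3884×76.2 + 0.2324×50.8 + 0.2003×74.8 + 0.1789×71.2 = 69.1227 per 100,000.
District 3: 0.3884×107.7 + 0.2324×56.1 + 0.2003×106.8 + 0.1789×82.4 = 91.0029 per 100,000.
Ratio = 69.1227 ÷ 91.0029 = 0.75957.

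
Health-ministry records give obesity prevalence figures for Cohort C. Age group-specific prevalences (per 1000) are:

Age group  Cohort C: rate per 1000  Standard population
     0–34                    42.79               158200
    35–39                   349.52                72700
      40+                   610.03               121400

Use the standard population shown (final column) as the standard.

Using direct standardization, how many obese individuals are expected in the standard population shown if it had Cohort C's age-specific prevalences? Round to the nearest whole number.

106237

Expected obese individuals = Σ (standard pop × age-specific rate ÷ 1000)
= 158200×42.79/1000 + 72700×349.52/1000 + 121400×610.03/1000
= 6769.38 + 25410.10 + 74057.64 = 106237.12.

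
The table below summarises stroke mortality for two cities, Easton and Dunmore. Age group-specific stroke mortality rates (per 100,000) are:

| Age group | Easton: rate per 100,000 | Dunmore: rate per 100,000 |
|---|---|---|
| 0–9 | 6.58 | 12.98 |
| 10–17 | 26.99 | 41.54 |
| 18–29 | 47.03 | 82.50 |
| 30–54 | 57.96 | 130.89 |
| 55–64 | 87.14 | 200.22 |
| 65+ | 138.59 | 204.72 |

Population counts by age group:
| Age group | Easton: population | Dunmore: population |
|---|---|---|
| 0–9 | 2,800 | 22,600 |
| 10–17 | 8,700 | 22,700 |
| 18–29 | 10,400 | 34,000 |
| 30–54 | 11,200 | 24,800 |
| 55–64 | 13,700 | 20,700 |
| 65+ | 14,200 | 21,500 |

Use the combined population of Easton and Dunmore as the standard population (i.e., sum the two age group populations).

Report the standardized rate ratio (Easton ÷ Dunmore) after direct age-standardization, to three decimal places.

Combined standard total = 207,300; weights = 0.1225, 0.1515, 0.2142, 0.1737, 0.1659, 0.1722.
Easton: 0.1225×6.58 + 0.1515×26.99 + 0.2142×47.03 + 0.1737×57.96 + 0.1659×87.14 + 0.1722×138.59 = 63.3603 per 100,000.
Dunmore: 0.1225×12.98 + 0.1515×41.54 + 0.2142×82.50 + 0.1737×130.89 + 0.1659×200.22 + 0.1722×204.72 = 116.7639 per 100,000.
Ratio = 63.3603 ÷ 116.7639 = 0.54264.

0.543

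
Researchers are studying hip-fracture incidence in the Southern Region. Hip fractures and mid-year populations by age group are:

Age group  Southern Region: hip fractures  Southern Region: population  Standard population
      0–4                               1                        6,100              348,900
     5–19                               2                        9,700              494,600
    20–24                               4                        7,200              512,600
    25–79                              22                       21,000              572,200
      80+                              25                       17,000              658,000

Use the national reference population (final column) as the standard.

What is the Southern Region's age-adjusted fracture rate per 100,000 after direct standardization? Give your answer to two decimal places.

77.76

Age-specific rates per 100,000 for the Southern Region: 16.39, 20.62, 55.56, 104.76, 147.06.
Standard total = 2,586,300; weights = 0.1349, 0.1912, 0.1982, 0.2212, 0.2544.
Standardized rate: 0.1349×16.39 + 0.1912×20.62 + 0.1982×55.56 + 0.2212×104.76 + 0.2544×147.06 = 77.7577 per 100,000.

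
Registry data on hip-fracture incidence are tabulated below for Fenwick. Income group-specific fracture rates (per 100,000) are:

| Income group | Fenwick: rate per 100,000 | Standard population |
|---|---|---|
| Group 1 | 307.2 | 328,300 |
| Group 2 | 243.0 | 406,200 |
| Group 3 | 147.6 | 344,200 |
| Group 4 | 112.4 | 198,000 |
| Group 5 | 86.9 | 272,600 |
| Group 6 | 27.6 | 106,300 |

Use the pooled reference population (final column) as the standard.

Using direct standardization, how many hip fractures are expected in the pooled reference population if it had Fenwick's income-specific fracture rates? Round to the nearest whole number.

2992

Expected hip fractures = Σ (standard pop × income-specific rate ÷ 100,000)
= 328,300×307.2/100,000 + 406,200×243.0/100,000 + 344,200×147.6/100,000 + 198,000×112.4/100,000 + 272,600×86.9/100,000 + 106,300×27.6/100,000
= 1008.54 + 987.07 + 508.04 + 222.55 + 236.89 + 29.34 = 2992.42.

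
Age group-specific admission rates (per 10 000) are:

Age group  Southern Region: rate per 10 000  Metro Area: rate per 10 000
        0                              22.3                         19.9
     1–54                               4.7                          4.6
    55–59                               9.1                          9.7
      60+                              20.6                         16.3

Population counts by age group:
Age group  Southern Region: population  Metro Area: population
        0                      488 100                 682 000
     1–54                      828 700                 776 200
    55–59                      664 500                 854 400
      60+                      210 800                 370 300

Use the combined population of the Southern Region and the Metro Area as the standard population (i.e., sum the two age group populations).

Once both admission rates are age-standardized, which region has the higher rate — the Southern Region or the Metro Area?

Southern Region

Combined standard total = 4 875 000; weights = 0.2400, 0.3292, 0.3116, 0.1192.
The Southern Region: 0.2400×22.3 + 0.3292×4.7 + 0.3116×9.1 + 0.1192×20.6 = 12.1905 per 10 000.
The Metro Area: 0.2400×19.9 + 0.3292×4.6 + 0.3116×9.7 + 0.1192×16.3 = 11.2560 per 10 000.
The crude rates (11.48 vs 11.73) would put the Metro Area higher, but that reflects its age composition; once standardized to a common age structure, the Southern Region has the higher underlying rate.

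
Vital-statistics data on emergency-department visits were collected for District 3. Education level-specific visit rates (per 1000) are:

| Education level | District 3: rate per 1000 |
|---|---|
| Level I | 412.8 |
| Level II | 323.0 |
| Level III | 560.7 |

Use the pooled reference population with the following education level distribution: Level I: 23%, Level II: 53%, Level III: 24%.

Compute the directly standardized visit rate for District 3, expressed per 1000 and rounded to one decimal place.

Standard weights: 0.23, 0.53, 0.24.
Standardized rate: 0.2300×412.8 + 0.5300×323.0 + 0.2400×560.7 = 400.7020 per 1000.

400.7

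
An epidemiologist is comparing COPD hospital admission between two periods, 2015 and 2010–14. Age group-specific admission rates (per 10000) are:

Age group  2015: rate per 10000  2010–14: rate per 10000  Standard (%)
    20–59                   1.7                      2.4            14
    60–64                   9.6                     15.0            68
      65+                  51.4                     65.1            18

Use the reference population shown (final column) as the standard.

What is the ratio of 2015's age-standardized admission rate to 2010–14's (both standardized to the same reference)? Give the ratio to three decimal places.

Standard weights: 0.14, 0.68, 0.18.
2015: 0.1400×1.7 + 0.6800×9.6 + 0.1800×51.4 = 16.0180 per 10000.
2010–14: 0.1400×2.4 + 0.6800×15.0 + 0.1800×65.1 = 22.2540 per 10000.
Ratio = 16.0180 ÷ 22.2540 = 0.71978.

0.720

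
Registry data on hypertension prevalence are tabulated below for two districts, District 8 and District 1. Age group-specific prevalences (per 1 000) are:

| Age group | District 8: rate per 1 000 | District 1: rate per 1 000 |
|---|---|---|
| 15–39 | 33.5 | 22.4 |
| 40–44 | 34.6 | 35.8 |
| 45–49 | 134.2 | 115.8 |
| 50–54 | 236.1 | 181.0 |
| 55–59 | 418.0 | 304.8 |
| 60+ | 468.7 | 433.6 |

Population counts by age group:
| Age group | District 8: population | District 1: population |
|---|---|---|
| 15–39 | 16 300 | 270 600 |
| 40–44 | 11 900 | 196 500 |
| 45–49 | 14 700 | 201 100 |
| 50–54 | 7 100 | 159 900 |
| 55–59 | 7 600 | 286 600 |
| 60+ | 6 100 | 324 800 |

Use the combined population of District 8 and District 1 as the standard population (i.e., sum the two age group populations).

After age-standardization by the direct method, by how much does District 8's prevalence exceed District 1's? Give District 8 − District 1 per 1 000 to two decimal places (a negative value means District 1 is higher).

40.60

Combined standard total = 1 503 200; weights = 0.1909, 0.1386, 0.1436, 0.1111, 0.1957, 0.2201.
District 8: 0.1909×33.5 + 0.1386×34.6 + 0.1436×134.2 + 0.1111×236.1 + 0.1957×418.0 + 0.2201×468.7 = 241.6706 per 1 000.
District 1: 0.1909×22.4 + 0.1386×35.8 + 0.1436×115.8 + 0.1111×181.0 + 0.1957×304.8 + 0.2201×433.6 = 201.0739 per 1 000.
Difference = 241.6706 − 201.0739 = 40.5967.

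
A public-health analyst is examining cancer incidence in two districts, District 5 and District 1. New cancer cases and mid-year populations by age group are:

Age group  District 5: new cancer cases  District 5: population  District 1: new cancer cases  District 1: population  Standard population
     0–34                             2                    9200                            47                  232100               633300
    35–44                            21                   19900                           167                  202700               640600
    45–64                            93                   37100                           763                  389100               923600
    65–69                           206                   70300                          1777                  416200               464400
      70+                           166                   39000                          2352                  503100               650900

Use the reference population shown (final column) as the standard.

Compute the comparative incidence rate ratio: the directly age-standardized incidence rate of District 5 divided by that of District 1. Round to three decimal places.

0.969

Age-specific rates per 100000 for District 5: 21.74, 105.53, 250.67, 293.03, 425.64.
For District 1: 20.25, 82.39, 196.09, 426.96, 467.50.
Standard total = 3312800; weights = 0.1912, 0.1934, 0.2788, 0.1402, 0.1965.
District 5: 0.1912×21.74 + 0.1934×105.53 + 0.2788×250.67 + 0.1402×293.03 + 0.1965×425.64 = 219.1571 per 100000.
District 1: 0.1912×20.25 + 0.1934×82.39 + 0.2788×196.09 + 0.1402×426.96 + 0.1965×467.50 = 226.1803 per 100000.
Ratio = 219.1571 ÷ 226.1803 = 0.96895.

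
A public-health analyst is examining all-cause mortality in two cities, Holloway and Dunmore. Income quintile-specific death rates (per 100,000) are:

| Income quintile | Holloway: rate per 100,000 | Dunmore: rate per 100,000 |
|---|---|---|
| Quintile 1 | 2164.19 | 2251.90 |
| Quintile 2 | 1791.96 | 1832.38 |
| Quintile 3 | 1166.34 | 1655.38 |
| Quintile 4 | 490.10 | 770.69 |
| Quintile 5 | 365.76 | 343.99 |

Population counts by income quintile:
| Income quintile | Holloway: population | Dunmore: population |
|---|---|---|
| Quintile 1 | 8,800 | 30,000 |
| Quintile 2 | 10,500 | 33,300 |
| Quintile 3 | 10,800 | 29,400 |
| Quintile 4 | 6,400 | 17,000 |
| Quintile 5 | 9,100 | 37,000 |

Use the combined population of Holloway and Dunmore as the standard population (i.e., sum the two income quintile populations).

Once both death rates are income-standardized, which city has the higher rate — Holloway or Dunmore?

Combined standard total = 192,300; weights = 0.2018, 0.2278, 0.2090, 0.1217, 0.2397.
Holloway: 0.2018×2164.19 + 0.2278×1791.96 + 0.2090×1166.34 + 0.1217×490.10 + 0.2397×365.76 = 1235.9603 per 100,000.
Dunmore: 0.2018×2251.90 + 0.2278×1832.38 + 0.2090×1655.38 + 0.1217×770.69 + 0.2397×343.99 = 1394.0215 per 100,000.

Dunmore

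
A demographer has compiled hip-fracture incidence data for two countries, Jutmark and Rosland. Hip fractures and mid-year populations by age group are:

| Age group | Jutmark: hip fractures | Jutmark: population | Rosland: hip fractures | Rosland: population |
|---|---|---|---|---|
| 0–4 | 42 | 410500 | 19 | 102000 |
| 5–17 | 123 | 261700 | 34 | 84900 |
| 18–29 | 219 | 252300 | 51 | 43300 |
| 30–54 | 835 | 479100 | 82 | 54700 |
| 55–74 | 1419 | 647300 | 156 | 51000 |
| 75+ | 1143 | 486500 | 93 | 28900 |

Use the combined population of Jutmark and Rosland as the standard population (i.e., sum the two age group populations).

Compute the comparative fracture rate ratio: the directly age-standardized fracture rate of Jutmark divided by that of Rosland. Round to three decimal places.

Age-specific rates per 100000 for Jutmark: 10.23, 47.00, 86.80, 174.29, 219.22, 234.94.
For Rosland: 18.63, 40.05, 117.78, 149.91, 305.88, 321.80.
Combined standard total = 2902200; weights = 0.1766, 0.1194, 0.1019, 0.1839, 0.2406, 0.1776.
Jutmark: 0.1766×10.23 + 0.1194×47.00 + 0.1019×86.80 + 0.1839×174.29 + 0.2406×219.22 + 0.1776×234.94 = 142.7868 per 100000.
Rosland: 0.1766×18.63 + 0.1194×40.05 + 0.1019×117.78 + 0.1839×149.91 + 0.2406×305.88 + 0.1776×321.80 = 178.3880 per 100000.
Ratio = 142.7868 ÷ 178.3880 = 0.80043.

0.800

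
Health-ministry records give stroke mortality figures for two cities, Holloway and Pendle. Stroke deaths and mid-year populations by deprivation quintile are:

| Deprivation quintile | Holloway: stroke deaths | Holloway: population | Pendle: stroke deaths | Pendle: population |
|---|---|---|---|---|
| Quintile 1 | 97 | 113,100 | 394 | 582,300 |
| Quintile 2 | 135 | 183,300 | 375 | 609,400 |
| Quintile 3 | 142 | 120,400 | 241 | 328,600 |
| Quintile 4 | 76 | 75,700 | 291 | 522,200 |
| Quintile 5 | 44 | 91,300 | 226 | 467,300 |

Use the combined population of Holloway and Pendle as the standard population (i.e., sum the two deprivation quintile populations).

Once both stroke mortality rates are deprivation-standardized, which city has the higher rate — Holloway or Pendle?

Deprivation-specific rates per 100,000 for Holloway: 85.76, 73.65, 117.94, 100.40, 48.19.
For Pendle: 67.66, 61.54, 73.34, 55.73, 48.36.
Combined standard total = 3,093,600; weights = 0.2248, 0.2562, 0.1451, 0.1933, 0.1806.
Holloway: 0.2248×85.76 + 0.2562×73.65 + 0.1451×117.94 + 0.1933×100.40 + 0.1806×48.19 = 83.3739 per 100,000.
Pendle: 0.2248×67.66 + 0.2562×61.54 + 0.1451×73.34 + 0.1933×55.73 + 0.1806×48.36 = 61.1251 per 100,000.

Holloway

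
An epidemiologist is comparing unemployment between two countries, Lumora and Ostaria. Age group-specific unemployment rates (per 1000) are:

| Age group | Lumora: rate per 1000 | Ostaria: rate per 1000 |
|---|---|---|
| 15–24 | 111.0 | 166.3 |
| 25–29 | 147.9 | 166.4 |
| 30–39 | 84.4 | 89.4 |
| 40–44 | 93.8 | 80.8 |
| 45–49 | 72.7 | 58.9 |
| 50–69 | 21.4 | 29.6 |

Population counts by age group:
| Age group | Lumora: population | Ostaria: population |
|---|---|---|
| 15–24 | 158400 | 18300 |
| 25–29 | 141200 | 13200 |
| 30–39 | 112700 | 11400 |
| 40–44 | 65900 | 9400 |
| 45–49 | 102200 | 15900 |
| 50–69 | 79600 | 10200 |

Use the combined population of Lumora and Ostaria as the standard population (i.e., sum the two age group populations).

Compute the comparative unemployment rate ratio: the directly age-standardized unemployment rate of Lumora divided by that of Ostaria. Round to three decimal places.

Combined standard total = 738400; weights = 0.2393, 0.2091, 0.1681, 0.1020, 0.1599, 0.1216.
Lumora: 0.2393×111.0 + 0.2091×147.9 + 0.1681×84.4 + 0.1020×93.8 + 0.1599×72.7 + 0.1216×21.4 = 95.4689 per 1000.
Ostaria: 0.2393×166.3 + 0.2091×166.4 + 0.1681×89.4 + 0.1020×80.8 + 0.1599×58.9 + 0.1216×29.6 = 110.8753 per 1000.
Ratio = 95.4689 ÷ 110.8753 = 0.86105.

0.861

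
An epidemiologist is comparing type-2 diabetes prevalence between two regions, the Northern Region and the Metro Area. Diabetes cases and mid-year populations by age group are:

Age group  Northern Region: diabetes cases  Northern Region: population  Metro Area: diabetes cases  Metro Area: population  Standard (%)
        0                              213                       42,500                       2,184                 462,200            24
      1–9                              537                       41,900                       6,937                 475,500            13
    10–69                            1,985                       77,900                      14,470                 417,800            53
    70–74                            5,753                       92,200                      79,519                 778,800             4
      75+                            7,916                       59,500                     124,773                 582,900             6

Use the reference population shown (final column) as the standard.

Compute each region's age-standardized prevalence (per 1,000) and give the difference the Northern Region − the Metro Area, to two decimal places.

Age-specific rates per 1,000 for the Northern Region: 5.012, 12.816, 25.481, 62.397, 133.042.
For the Metro Area: 4.725, 14.589, 34.634, 102.105, 214.056.
Standard weights: 0.24, 0.13, 0.53, 0.04, 0.06.
The Northern Region: 0.2400×5.012 + 0.1300×12.816 + 0.5300×25.481 + 0.0400×62.397 + 0.0600×133.042 = 26.8525 per 1,000.
The Metro Area: 0.2400×4.725 + 0.1300×14.589 + 0.5300×34.634 + 0.0400×102.105 + 0.0600×214.056 = 38.3140 per 1,000.
Difference = 26.8525 − 38.3140 = -11.4616.

-11.46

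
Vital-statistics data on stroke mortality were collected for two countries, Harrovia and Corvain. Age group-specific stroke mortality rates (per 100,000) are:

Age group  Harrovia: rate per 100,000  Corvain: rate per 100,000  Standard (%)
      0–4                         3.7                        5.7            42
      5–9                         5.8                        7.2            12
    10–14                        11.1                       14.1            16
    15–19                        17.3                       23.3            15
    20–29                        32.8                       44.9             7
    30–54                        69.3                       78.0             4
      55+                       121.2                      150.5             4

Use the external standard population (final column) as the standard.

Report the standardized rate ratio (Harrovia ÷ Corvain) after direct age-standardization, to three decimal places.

0.777

Standard weights: 0.42, 0.12, 0.16, 0.15, 0.07, 0.04, 0.04.
Harrovia: 0.4200×3.7 + 0.1200×5.8 + 0.1600×11.1 + 0.1500×17.3 + 0.0700×32.8 + 0.0400×69.3 + 0.0400×121.2 = 16.5370 per 100,000.
Corvain: 0.4200×5.7 + 0.1200×7.2 + 0.1600×14.1 + 0.1500×23.3 + 0.0700×44.9 + 0.0400×78.0 + 0.0400×150.5 = 21.2920 per 100,000.
Ratio = 16.5370 ÷ 21.2920 = 0.77668.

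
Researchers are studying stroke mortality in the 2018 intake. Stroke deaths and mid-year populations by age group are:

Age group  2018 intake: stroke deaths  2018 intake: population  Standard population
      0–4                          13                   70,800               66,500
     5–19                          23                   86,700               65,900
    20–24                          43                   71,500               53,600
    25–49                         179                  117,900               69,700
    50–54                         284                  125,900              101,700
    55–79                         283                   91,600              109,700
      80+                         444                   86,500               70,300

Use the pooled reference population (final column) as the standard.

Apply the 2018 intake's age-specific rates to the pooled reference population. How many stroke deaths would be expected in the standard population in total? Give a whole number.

1097

Age-specific rates per 100,000 for the 2018 intake: 18.36, 26.53, 60.14, 151.82, 225.58, 308.95, 513.29.
Expected stroke deaths = Σ (standard pop × age-specific rate ÷ 100,000)
= 66,500×18.36/100,000 + 65,900×26.53/100,000 + 53,600×60.14/100,000 + 69,700×151.82/100,000 + 101,700×225.58/100,000 + 109,700×308.95/100,000 + 70,300×513.29/100,000
= 12.21 + 17.48 + 32.23 + 105.82 + 229.41 + 338.92 + 360.85 = 1096.93.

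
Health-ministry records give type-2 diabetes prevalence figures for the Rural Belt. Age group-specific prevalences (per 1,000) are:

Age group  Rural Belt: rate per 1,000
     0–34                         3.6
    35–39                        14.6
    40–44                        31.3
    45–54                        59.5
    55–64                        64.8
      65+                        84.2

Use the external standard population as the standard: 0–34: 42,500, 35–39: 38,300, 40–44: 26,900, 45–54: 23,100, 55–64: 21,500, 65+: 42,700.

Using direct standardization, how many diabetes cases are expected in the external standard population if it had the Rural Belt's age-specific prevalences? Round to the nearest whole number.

Expected diabetes cases = Σ (standard pop × age-specific rate ÷ 1,000)
= 42,500×3.6/1,000 + 38,300×14.6/1,000 + 26,900×31.3/1,000 + 23,100×59.5/1,000 + 21,500×64.8/1,000 + 42,700×84.2/1,000
= 153.00 + 559.18 + 841.97 + 1374.45 + 1393.20 + 3595.34 = 7917.14.

7917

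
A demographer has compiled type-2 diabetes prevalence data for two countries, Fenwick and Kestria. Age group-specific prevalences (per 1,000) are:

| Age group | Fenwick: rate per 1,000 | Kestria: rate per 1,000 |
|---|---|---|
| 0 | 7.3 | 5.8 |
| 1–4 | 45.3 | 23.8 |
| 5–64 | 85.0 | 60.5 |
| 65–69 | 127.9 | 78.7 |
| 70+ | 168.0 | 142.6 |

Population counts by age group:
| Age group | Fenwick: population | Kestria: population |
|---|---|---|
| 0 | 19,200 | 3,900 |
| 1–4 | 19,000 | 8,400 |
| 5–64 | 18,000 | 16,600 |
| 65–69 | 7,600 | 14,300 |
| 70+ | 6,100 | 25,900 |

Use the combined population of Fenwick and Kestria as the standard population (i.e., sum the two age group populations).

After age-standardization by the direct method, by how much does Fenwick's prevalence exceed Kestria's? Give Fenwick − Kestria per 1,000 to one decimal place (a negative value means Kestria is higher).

Combined standard total = 139,000; weights = 0.1662, 0.1971, 0.2489, 0.1576, 0.2302.
Fenwick: 0.1662×7.3 + 0.1971×45.3 + 0.2489×85.0 + 0.1576×127.9 + 0.2302×168.0 = 90.1285 per 1,000.
Kestria: 0.1662×5.8 + 0.1971×23.8 + 0.2489×60.5 + 0.1576×78.7 + 0.2302×142.6 = 65.9434 per 1,000.
Difference = 90.1285 − 65.9434 = 24.1851.

24.2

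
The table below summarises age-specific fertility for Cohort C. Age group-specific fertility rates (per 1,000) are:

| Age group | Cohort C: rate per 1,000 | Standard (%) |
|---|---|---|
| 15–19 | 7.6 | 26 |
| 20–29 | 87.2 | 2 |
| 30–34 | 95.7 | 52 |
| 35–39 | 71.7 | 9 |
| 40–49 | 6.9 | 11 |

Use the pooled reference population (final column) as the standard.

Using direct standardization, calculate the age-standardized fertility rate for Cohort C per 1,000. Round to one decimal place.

Standard weights: 0.26, 0.02, 0.52, 0.09, 0.11.
Standardized rate: 0.2600×7.6 + 0.0200×87.2 + 0.5200×95.7 + 0.0900×71.7 + 0.1100×6.9 = 60.6960 per 1,000.

60.7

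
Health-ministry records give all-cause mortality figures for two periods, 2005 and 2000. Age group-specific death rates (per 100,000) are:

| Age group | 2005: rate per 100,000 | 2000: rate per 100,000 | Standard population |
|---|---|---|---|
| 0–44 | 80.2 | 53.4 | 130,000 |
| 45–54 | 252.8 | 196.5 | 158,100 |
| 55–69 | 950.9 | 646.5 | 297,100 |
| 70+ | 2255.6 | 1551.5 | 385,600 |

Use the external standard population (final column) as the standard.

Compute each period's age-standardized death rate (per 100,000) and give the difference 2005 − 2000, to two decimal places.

Standard total = 970,800; weights = 0.1339, 0.1629, 0.3060, 0.3972.
2005: 0.1339×80.2 + 0.1629×252.8 + 0.3060×950.9 + 0.3972×2255.6 = 1238.8395 per 100,000.
2000: 0.1339×53.4 + 0.1629×196.5 + 0.3060×646.5 + 0.3972×1551.5 = 853.2573 per 100,000.
Difference = 1238.8395 − 853.2573 = 385.5822.

385.58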